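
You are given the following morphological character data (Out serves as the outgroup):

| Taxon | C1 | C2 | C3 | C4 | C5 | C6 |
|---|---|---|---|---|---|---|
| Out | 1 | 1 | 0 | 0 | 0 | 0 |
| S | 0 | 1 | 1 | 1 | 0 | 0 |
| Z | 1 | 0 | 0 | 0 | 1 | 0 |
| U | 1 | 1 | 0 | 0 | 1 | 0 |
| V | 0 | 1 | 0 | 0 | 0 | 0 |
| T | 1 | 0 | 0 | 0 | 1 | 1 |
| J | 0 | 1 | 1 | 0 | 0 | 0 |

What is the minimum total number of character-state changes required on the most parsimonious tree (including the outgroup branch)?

Character polarity is set by the outgroup: the derived state is whichever differs from the outgroup's state, so for C1, C2 the derived state is '0', and for the remaining characters it is '1'.
C1 (derived state '0') is shared by J, S, and V — a synapomorphy uniting that clade.
Only T and Z show the derived state '0' for C2, supporting them as a clade.
C3: derived state '1' in J and S only — synapomorphy for {J, S}.
C4 (derived state '1') is unique to S (autapomorphy; uninformative for grouping).
C5 (derived state '1') is shared by T, U, and Z — a synapomorphy uniting that clade.
C6: derived state '1' in T only — an autapomorphy, so it tells us nothing about relationships among taxa.
Most parsimonious ingroup topology: (((S,J),V),((Z,T),U)).
Changes per character on this tree: C1: 1; C2: 1; C3: 1; C4: 1; C5: 1; C6: 1.
Total = 6.

6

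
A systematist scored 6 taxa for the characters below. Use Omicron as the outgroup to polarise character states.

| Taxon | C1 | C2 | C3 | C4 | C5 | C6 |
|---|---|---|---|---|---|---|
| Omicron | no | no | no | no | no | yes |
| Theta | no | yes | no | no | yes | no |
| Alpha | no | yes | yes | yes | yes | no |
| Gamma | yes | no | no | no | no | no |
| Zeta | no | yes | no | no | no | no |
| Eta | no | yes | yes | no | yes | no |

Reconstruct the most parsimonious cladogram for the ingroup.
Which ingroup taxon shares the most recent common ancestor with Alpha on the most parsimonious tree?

Eta

Character polarity is set by the outgroup: the derived state is whichever differs from the outgroup's state, so for C6 the derived state is 'no', and for the remaining characters it is 'yes'.
C1 (derived state 'yes') is unique to Gamma (autapomorphy; uninformative for grouping).
C2: derived state 'yes' in Alpha, Eta, Theta, and Zeta only — synapomorphy for {Alpha, Eta, Theta, Zeta}.
Only Alpha and Eta show the derived state 'yes' for C3, supporting them as a clade.
C4: derived state 'yes' in Alpha only — an autapomorphy, so it tells us nothing about relationships among taxa.
Only Alpha, Eta, and Theta show the derived state 'yes' for C5, supporting them as a clade.
All ingroup taxa share the derived state 'no' for C6; it defines the ingroup but does not resolve relationships within it.
Most parsimonious ingroup topology: (((Theta,(Alpha,Eta)),Zeta),Gamma).
Alpha and Eta form a cherry on this tree, so they are sister taxa.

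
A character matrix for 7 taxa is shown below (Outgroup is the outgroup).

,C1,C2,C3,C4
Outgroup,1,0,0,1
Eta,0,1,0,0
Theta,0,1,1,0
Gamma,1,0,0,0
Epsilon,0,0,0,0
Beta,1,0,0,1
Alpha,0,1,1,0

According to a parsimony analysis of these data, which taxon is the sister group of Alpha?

Character polarity is set by the outgroup: the derived state is whichever differs from the outgroup's state, so for C1, C4 the derived state is '0', and for the remaining characters it is '1'.
C1: derived state '0' in Alpha, Epsilon, Eta, and Theta only — synapomorphy for {Alpha, Epsilon, Eta, Theta}.
C2: derived state '1' in Alpha, Eta, and Theta only — synapomorphy for {Alpha, Eta, Theta}.
C3: derived state '1' in Alpha and Theta only — synapomorphy for {Alpha, Theta}.
C4 (derived state '0') is shared by Alpha, Epsilon, Eta, Gamma, and Theta — a synapomorphy uniting that clade.
Most parsimonious ingroup topology: ((((Eta,(Theta,Alpha)),Epsilon),Gamma),Beta).
Alpha and Theta form a cherry on this tree, so they are sister taxa.

Theta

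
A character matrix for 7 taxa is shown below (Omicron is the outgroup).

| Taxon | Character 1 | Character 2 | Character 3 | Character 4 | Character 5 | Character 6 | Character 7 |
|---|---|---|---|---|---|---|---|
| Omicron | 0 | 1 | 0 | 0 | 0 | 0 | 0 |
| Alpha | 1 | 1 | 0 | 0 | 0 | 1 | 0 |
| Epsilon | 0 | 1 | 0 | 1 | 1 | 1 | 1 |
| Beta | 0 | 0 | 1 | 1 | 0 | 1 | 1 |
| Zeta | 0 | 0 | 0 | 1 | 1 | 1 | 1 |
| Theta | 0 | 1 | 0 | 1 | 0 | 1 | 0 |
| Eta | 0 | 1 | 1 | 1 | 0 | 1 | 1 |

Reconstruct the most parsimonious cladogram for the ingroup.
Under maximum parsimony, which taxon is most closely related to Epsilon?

Zeta

Character polarity is set by the outgroup: the derived state is whichever differs from the outgroup's state, so for Character 2 the derived state is '0', and for the remaining characters it is '1'.
Character 1: derived state '1' in Alpha only — an autapomorphy, so it tells us nothing about relationships among taxa.
Character 2 groups Beta and Zeta, which is incompatible with the clades supported by the remaining characters; treating it as convergent (homoplasy) costs fewer steps than any alternative tree.
Character 3: derived state '1' in Beta and Eta only — synapomorphy for {Beta, Eta}.
Only Beta, Epsilon, Eta, Theta, and Zeta show the derived state '1' for Character 4, supporting them as a clade.
Character 5 (derived state '1') is shared by Epsilon and Zeta — a synapomorphy uniting that clade.
Character 6 (derived state '1') is shared by all ingroup taxa — unites the whole ingroup.
Character 7 (derived state '1') is shared by Beta, Epsilon, Eta, and Zeta — a synapomorphy uniting that clade.
Most parsimonious ingroup topology: (Alpha,(((Epsilon,Zeta),(Beta,Eta)),Theta)).
Epsilon and Zeta form a cherry on this tree, so they are sister taxa.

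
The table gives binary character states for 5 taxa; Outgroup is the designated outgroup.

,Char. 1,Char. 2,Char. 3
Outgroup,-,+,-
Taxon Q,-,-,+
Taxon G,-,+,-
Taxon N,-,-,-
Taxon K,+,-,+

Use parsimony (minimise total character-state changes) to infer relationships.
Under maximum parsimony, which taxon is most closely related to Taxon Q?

Taxon K

Character polarity is set by the outgroup: the derived state is whichever differs from the outgroup's state, so for Char. 2 the derived state is '-', and for the remaining characters it is '+'.
Char. 1: derived state '+' in Taxon K only — an autapomorphy, so it tells us nothing about relationships among taxa.
Char. 2 (derived state '-') is shared by Taxon K, Taxon N, and Taxon Q — a synapomorphy uniting that clade.
Char. 3: derived state '+' in Taxon K and Taxon Q only — synapomorphy for {Taxon K, Taxon Q}.
Most parsimonious ingroup topology: ((Taxon N,(Taxon Q,Taxon K)),Taxon G).
Taxon Q and Taxon K form a cherry on this tree, so they are sister taxa.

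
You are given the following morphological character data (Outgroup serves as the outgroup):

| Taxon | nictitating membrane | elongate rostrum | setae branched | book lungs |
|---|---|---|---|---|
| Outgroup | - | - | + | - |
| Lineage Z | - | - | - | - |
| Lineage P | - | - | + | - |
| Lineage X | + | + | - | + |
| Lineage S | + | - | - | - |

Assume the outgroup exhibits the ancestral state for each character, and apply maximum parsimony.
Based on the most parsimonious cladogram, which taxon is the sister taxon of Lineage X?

Lineage S

Character polarity is set by the outgroup: the derived state is whichever differs from the outgroup's state, so for setae branched the derived state is '-', and for the remaining characters it is '+'.
nictitating membrane: derived state '+' in Lineage S and Lineage X only — synapomorphy for {Lineage S, Lineage X}.
elongate rostrum (derived state '+') is unique to Lineage X (autapomorphy; uninformative for grouping).
Only Lineage S, Lineage X, and Lineage Z show the derived state '-' for setae branched, supporting them as a clade.
book lungs (derived state '+') is unique to Lineage X (autapomorphy; uninformative for grouping).
Most parsimonious ingroup topology: ((Lineage Z,(Lineage X,Lineage S)),Lineage P).
Lineage X and Lineage S form a cherry on this tree, so they are sister taxa.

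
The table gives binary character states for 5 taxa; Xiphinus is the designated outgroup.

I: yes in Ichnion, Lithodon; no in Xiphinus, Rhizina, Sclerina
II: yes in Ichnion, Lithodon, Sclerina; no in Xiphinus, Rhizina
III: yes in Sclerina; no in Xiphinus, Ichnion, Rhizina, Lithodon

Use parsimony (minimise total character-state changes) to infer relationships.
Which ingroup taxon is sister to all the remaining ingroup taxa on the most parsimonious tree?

Rhizina

The outgroup has state 'no' for every character, so 'yes' is the derived state throughout.
Only Ichnion and Lithodon show the derived state 'yes' for I, supporting them as a clade.
II: derived state 'yes' in Ichnion, Lithodon, and Sclerina only — synapomorphy for {Ichnion, Lithodon, Sclerina}.
III: derived state 'yes' in Sclerina only — an autapomorphy, so it tells us nothing about relationships among taxa.
Most parsimonious ingroup topology: (((Ichnion,Lithodon),Sclerina),Rhizina).
Rhizina is sister to the clade containing all other ingroup taxa, so it is the earliest-diverging (most basal) ingroup lineage.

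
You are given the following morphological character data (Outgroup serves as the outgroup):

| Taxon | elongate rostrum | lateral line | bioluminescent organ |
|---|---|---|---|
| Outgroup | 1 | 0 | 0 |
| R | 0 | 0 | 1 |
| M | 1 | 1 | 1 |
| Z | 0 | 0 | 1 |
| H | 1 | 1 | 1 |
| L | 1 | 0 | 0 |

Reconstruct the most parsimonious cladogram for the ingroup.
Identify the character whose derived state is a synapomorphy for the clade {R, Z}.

Character polarity is set by the outgroup: the derived state is whichever differs from the outgroup's state, so for elongate rostrum the derived state is '0', and for the remaining characters it is '1'.
Only R and Z show the derived state '0' for elongate rostrum, supporting them as a clade.
lateral line (derived state '1') is shared by H and M — a synapomorphy uniting that clade.
bioluminescent organ: derived state '1' in H, M, R, and Z only — synapomorphy for {H, M, R, Z}.
Most parsimonious ingroup topology: (((R,Z),(M,H)),L).
The clade {R, Z} is supported by elongate rostrum: its derived state '0' occurs in exactly those taxa and in no other taxon (including the outgroup).

elongate rostrum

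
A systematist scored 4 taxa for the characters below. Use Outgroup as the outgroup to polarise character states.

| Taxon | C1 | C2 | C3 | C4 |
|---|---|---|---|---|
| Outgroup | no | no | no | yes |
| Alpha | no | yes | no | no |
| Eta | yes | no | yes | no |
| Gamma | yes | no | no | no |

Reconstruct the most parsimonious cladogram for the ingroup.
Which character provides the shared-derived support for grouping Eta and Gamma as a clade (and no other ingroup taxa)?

C1

Character polarity is set by the outgroup: the derived state is whichever differs from the outgroup's state, so for C4 the derived state is 'no', and for the remaining characters it is 'yes'.
Only Eta and Gamma show the derived state 'yes' for C1, supporting them as a clade.
C2 (derived state 'yes') is unique to Alpha (autapomorphy; uninformative for grouping).
C3: derived state 'yes' in Eta only — an autapomorphy, so it tells us nothing about relationships among taxa.
All ingroup taxa share the derived state 'no' for C4; it defines the ingroup but does not resolve relationships within it.
Most parsimonious ingroup topology: (Alpha,(Eta,Gamma)).
The clade {Eta, Gamma} is supported by C1: its derived state 'yes' occurs in exactly those taxa and in no other taxon (including the outgroup).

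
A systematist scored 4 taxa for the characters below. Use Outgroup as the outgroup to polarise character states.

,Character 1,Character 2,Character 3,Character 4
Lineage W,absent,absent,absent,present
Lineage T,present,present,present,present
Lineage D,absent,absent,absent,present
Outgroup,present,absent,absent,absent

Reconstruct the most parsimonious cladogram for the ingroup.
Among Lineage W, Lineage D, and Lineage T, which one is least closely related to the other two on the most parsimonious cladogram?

Character polarity is set by the outgroup: the derived state is whichever differs from the outgroup's state, so for Character 1 the derived state is 'absent', and for the remaining characters it is 'present'.
Character 1: derived state 'absent' in Lineage D and Lineage W only — synapomorphy for {Lineage D, Lineage W}.
Character 2: derived state 'present' in Lineage T only — an autapomorphy, so it tells us nothing about relationships among taxa.
Character 3 (derived state 'present') is unique to Lineage T (autapomorphy; uninformative for grouping).
Character 4 (derived state 'present') is shared by all ingroup taxa — unites the whole ingroup.
Most parsimonious ingroup topology: (Lineage T,(Lineage W,Lineage D)).
Lineage W and Lineage D share a more recent common ancestor with each other than either does with Lineage T, so Lineage T is the least closely related of the three.

Lineage T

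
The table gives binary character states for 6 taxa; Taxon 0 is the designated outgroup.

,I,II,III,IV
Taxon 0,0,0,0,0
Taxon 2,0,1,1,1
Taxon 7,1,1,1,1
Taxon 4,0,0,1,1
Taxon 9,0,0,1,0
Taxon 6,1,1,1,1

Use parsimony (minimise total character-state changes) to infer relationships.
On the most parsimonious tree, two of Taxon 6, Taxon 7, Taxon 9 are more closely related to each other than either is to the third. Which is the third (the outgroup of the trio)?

The outgroup has state '0' for every character, so '1' is the derived state throughout.
I: derived state '1' in Taxon 6 and Taxon 7 only — synapomorphy for {Taxon 6, Taxon 7}.
Only Taxon 2, Taxon 6, and Taxon 7 show the derived state '1' for II, supporting them as a clade.
All ingroup taxa share the derived state '1' for III; it defines the ingroup but does not resolve relationships within it.
Only Taxon 2, Taxon 4, Taxon 6, and Taxon 7 show the derived state '1' for IV, supporting them as a clade.
Most parsimonious ingroup topology: (((Taxon 2,(Taxon 7,Taxon 6)),Taxon 4),Taxon 9).
Taxon 6 and Taxon 7 share a more recent common ancestor with each other than either does with Taxon 9, so Taxon 9 is the least closely related of the three.

Taxon 9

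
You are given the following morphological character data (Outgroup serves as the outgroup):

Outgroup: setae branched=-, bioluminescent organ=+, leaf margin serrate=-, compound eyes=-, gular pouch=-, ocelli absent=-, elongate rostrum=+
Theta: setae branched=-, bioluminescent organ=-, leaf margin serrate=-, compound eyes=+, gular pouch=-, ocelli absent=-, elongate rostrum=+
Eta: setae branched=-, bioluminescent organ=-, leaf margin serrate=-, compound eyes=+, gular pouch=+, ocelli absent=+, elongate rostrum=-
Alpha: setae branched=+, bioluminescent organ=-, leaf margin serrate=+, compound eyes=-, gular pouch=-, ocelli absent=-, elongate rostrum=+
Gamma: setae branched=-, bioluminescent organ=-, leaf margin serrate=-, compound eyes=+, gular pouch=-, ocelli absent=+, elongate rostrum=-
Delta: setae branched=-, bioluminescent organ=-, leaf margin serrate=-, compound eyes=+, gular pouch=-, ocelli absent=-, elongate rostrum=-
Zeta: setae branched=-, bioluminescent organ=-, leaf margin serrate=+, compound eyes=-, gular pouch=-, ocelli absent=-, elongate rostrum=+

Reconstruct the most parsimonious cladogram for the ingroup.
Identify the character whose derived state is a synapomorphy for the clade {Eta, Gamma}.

ocelli absent

Character polarity is set by the outgroup: the derived state is whichever differs from the outgroup's state, so for bioluminescent organ, elongate rostrum the derived state is '-', and for the remaining characters it is '+'.
setae branched (derived state '+') is unique to Alpha (autapomorphy; uninformative for grouping).
bioluminescent organ (derived state '-') is shared by all ingroup taxa — unites the whole ingroup.
leaf margin serrate: derived state '+' in Alpha and Zeta only — synapomorphy for {Alpha, Zeta}.
compound eyes: derived state '+' in Delta, Eta, Gamma, and Theta only — synapomorphy for {Delta, Eta, Gamma, Theta}.
gular pouch (derived state '+') is unique to Eta (autapomorphy; uninformative for grouping).
ocelli absent: derived state '+' in Eta and Gamma only — synapomorphy for {Eta, Gamma}.
elongate rostrum (derived state '-') is shared by Delta, Eta, and Gamma — a synapomorphy uniting that clade.
Most parsimonious ingroup topology: ((Theta,((Eta,Gamma),Delta)),(Alpha,Zeta)).
The clade {Eta, Gamma} is supported by ocelli absent: its derived state '+' occurs in exactly those taxa and in no other taxon (including the outgroup).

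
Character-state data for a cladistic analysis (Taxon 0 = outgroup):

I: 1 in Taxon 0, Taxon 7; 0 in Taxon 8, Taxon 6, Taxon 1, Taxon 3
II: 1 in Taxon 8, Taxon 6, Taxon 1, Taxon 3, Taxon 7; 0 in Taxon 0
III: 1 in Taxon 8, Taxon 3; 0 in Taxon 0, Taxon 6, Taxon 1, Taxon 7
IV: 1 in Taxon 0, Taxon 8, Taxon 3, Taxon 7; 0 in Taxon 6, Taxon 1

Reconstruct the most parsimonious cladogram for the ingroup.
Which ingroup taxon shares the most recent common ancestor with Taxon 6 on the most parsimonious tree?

Taxon 1

Character polarity is set by the outgroup: the derived state is whichever differs from the outgroup's state, so for I, IV the derived state is '0', and for the remaining characters it is '1'.
I: derived state '0' in Taxon 1, Taxon 3, Taxon 6, and Taxon 8 only — synapomorphy for {Taxon 1, Taxon 3, Taxon 6, Taxon 8}.
II (derived state '1') is shared by all ingroup taxa — unites the whole ingroup.
III: derived state '1' in Taxon 3 and Taxon 8 only — synapomorphy for {Taxon 3, Taxon 8}.
IV: derived state '0' in Taxon 1 and Taxon 6 only — synapomorphy for {Taxon 1, Taxon 6}.
Most parsimonious ingroup topology: (((Taxon 8,Taxon 3),(Taxon 6,Taxon 1)),Taxon 7).
Taxon 6 and Taxon 1 form a cherry on this tree, so they are sister taxa.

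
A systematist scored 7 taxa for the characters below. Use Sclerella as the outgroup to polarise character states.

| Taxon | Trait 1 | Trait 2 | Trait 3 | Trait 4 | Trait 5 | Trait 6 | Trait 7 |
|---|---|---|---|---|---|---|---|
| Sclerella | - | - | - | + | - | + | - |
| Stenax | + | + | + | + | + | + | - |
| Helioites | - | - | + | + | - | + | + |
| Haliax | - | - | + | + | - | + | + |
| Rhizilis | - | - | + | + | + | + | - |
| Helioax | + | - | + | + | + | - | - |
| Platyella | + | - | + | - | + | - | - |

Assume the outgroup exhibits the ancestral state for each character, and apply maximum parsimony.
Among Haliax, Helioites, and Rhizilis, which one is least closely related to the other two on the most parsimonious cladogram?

Rhizilis

Character polarity is set by the outgroup: the derived state is whichever differs from the outgroup's state, so for Trait 4, Trait 6 the derived state is '-', and for the remaining characters it is '+'.
Trait 1 (derived state '+') is shared by Helioax, Platyella, and Stenax — a synapomorphy uniting that clade.
Trait 2 (derived state '+') is unique to Stenax (autapomorphy; uninformative for grouping).
Trait 3 (derived state '+') is shared by all ingroup taxa — unites the whole ingroup.
Trait 4 (derived state '-') is unique to Platyella (autapomorphy; uninformative for grouping).
Trait 5 (derived state '+') is shared by Helioax, Platyella, Rhizilis, and Stenax — a synapomorphy uniting that clade.
Only Helioax and Platyella show the derived state '-' for Trait 6, supporting them as a clade.
Trait 7 (derived state '+') is shared by Haliax and Helioites — a synapomorphy uniting that clade.
Most parsimonious ingroup topology: (((Stenax,(Helioax,Platyella)),Rhizilis),(Helioites,Haliax)).
Helioites and Haliax share a more recent common ancestor with each other than either does with Rhizilis, so Rhizilis is the least closely related of the three.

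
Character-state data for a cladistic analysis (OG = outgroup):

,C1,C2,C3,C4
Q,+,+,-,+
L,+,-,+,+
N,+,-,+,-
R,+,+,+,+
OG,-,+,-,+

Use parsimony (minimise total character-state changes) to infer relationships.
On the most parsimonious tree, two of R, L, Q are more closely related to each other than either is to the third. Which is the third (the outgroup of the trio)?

Character polarity is set by the outgroup: the derived state is whichever differs from the outgroup's state, so for C2, C4 the derived state is '-', and for the remaining characters it is '+'.
All ingroup taxa share the derived state '+' for C1; it defines the ingroup but does not resolve relationships within it.
Only L and N show the derived state '-' for C2, supporting them as a clade.
Only L, N, and R show the derived state '+' for C3, supporting them as a clade.
C4: derived state '-' in N only — an autapomorphy, so it tells us nothing about relationships among taxa.
Most parsimonious ingroup topology: ((R,(N,L)),Q).
R and L share a more recent common ancestor with each other than either does with Q, so Q is the least closely related of the three.

Q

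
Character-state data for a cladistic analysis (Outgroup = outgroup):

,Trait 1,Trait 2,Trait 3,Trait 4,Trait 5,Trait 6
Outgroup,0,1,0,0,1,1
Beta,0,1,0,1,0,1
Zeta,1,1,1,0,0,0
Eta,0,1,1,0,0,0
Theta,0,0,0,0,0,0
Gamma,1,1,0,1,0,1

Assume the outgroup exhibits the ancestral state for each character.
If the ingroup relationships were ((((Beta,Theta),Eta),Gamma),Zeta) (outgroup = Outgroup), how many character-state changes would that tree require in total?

Map each character onto ((((Beta,Theta),Eta),Gamma),Zeta) (rooted by Outgroup) and count the minimum state changes it requires (Fitch parsimony):
Trait 1: 2; Trait 2: 1; Trait 3: 2; Trait 4: 2; Trait 5: 1; Trait 6: 3.
Total tree length = 11.

11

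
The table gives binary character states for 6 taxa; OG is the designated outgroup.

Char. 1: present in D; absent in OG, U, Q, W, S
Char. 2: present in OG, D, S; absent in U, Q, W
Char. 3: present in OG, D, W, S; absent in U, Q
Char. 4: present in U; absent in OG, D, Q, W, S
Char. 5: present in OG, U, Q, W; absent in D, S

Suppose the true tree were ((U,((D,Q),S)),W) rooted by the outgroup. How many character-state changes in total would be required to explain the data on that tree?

9

Map each character onto ((U,((D,Q),S)),W) (rooted by OG) and count the minimum state changes it requires (Fitch parsimony):
Char. 1: 1; Char. 2: 3; Char. 3: 2; Char. 4: 1; Char. 5: 2.
Total tree length = 9.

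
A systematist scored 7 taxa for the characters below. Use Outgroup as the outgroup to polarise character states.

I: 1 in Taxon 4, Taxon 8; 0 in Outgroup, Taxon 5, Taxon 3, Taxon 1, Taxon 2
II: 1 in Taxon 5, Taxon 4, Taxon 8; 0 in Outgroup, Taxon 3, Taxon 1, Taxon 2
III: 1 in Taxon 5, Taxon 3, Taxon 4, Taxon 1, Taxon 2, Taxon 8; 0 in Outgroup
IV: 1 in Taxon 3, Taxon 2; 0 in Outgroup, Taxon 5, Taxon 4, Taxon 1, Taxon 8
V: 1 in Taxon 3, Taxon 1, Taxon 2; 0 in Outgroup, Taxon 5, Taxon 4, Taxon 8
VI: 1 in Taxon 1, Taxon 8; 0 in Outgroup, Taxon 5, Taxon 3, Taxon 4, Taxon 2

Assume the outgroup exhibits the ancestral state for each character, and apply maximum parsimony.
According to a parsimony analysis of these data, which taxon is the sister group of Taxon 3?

Taxon 2

The outgroup has state '0' for every character, so '1' is the derived state throughout.
Only Taxon 4 and Taxon 8 show the derived state '1' for I, supporting them as a clade.
II (derived state '1') is shared by Taxon 4, Taxon 5, and Taxon 8 — a synapomorphy uniting that clade.
III (derived state '1') is shared by all ingroup taxa — unites the whole ingroup.
IV (derived state '1') is shared by Taxon 2 and Taxon 3 — a synapomorphy uniting that clade.
Only Taxon 1, Taxon 2, and Taxon 3 show the derived state '1' for V, supporting them as a clade.
VI groups Taxon 1 and Taxon 8, which is incompatible with the clades supported by the remaining characters; treating it as convergent (homoplasy) costs fewer steps than any alternative tree.
Most parsimonious ingroup topology: ((Taxon 5,(Taxon 4,Taxon 8)),((Taxon 3,Taxon 2),Taxon 1)).
Taxon 3 and Taxon 2 form a cherry on this tree, so they are sister taxa.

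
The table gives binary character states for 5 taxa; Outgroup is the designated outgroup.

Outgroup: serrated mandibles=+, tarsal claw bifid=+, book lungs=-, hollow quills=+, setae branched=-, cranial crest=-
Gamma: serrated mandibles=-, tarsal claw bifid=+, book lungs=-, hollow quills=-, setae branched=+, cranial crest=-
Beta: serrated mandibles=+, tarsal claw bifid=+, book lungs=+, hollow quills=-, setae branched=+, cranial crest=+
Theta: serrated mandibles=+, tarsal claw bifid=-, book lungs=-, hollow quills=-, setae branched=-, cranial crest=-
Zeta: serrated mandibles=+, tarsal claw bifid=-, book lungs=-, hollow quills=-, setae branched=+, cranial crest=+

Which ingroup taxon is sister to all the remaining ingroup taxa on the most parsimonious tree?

Theta

Character polarity is set by the outgroup: the derived state is whichever differs from the outgroup's state, so for serrated mandibles, tarsal claw bifid, hollow quills the derived state is '-', and for the remaining characters it is '+'.
serrated mandibles: derived state '-' in Gamma only — an autapomorphy, so it tells us nothing about relationships among taxa.
tarsal claw bifid (state '-') occurs in Theta and Zeta but conflicts with the nesting implied by the other characters — most parsimoniously interpreted as homoplasy.
book lungs: derived state '+' in Beta only — an autapomorphy, so it tells us nothing about relationships among taxa.
hollow quills (derived state '-') is shared by all ingroup taxa — unites the whole ingroup.
setae branched (derived state '+') is shared by Beta, Gamma, and Zeta — a synapomorphy uniting that clade.
Only Beta and Zeta show the derived state '+' for cranial crest, supporting them as a clade.
Most parsimonious ingroup topology: ((Gamma,(Beta,Zeta)),Theta).
Theta is sister to the clade containing all other ingroup taxa, so it is the earliest-diverging (most basal) ingroup lineage.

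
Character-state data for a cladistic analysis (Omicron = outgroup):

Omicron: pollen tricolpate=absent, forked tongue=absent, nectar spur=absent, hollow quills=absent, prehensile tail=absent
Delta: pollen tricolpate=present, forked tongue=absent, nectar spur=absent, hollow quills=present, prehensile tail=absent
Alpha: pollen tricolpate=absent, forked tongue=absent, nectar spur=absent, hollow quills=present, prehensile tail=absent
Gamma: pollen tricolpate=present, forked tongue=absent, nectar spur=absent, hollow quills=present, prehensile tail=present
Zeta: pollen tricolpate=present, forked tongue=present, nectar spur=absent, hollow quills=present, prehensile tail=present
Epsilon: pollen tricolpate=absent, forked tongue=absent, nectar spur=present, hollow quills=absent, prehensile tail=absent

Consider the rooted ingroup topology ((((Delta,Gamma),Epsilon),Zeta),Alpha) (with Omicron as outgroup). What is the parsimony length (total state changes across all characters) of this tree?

8

Map each character onto ((((Delta,Gamma),Epsilon),Zeta),Alpha) (rooted by Omicron) and count the minimum state changes it requires (Fitch parsimony):
pollen tricolpate: 2; forked tongue: 1; nectar spur: 1; hollow quills: 2; prehensile tail: 2.
Total tree length = 8.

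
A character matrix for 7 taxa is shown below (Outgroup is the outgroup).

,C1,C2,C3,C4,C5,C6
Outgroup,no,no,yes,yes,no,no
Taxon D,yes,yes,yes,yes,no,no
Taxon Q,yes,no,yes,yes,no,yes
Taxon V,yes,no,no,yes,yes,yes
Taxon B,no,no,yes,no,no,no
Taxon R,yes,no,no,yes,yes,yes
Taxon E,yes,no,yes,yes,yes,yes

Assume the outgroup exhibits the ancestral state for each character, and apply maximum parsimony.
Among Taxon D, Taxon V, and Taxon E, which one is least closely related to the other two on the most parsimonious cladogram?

Taxon D

Character polarity is set by the outgroup: the derived state is whichever differs from the outgroup's state, so for C3, C4 the derived state is 'no', and for the remaining characters it is 'yes'.
C1: derived state 'yes' in Taxon D, Taxon E, Taxon Q, Taxon R, and Taxon V only — synapomorphy for {Taxon D, Taxon E, Taxon Q, Taxon R, Taxon V}.
C2 (derived state 'yes') is unique to Taxon D (autapomorphy; uninformative for grouping).
C3 (derived state 'no') is shared by Taxon R and Taxon V — a synapomorphy uniting that clade.
C4 (derived state 'no') is unique to Taxon B (autapomorphy; uninformative for grouping).
Only Taxon E, Taxon R, and Taxon V show the derived state 'yes' for C5, supporting them as a clade.
Only Taxon E, Taxon Q, Taxon R, and Taxon V show the derived state 'yes' for C6, supporting them as a clade.
Most parsimonious ingroup topology: ((Taxon D,(Taxon Q,((Taxon V,Taxon R),Taxon E))),Taxon B).
Taxon V and Taxon E share a more recent common ancestor with each other than either does with Taxon D, so Taxon D is the least closely related of the three.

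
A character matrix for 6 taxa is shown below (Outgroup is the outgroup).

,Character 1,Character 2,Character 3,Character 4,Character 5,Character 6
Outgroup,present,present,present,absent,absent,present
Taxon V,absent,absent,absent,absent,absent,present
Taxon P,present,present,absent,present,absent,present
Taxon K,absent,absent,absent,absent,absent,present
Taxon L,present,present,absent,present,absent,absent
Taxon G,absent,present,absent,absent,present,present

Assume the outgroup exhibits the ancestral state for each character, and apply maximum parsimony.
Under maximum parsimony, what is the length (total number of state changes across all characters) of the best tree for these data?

6

Character polarity is set by the outgroup: the derived state is whichever differs from the outgroup's state, so for Character 1, Character 2, Character 3, Character 6 the derived state is 'absent', and for the remaining characters it is 'present'.
Character 1: derived state 'absent' in Taxon G, Taxon K, and Taxon V only — synapomorphy for {Taxon G, Taxon K, Taxon V}.
Character 2 (derived state 'absent') is shared by Taxon K and Taxon V — a synapomorphy uniting that clade.
Character 3 (derived state 'absent') is shared by all ingroup taxa — unites the whole ingroup.
Character 4: derived state 'present' in Taxon L and Taxon P only — synapomorphy for {Taxon L, Taxon P}.
Character 5: derived state 'present' in Taxon G only — an autapomorphy, so it tells us nothing about relationships among taxa.
Character 6: derived state 'absent' in Taxon L only — an autapomorphy, so it tells us nothing about relationships among taxa.
Most parsimonious ingroup topology: (((Taxon V,Taxon K),Taxon G),(Taxon P,Taxon L)).
Changes per character on this tree: Character 1: 1; Character 2: 1; Character 3: 1; Character 4: 1; Character 5: 1; Character 6: 1.
Total = 6.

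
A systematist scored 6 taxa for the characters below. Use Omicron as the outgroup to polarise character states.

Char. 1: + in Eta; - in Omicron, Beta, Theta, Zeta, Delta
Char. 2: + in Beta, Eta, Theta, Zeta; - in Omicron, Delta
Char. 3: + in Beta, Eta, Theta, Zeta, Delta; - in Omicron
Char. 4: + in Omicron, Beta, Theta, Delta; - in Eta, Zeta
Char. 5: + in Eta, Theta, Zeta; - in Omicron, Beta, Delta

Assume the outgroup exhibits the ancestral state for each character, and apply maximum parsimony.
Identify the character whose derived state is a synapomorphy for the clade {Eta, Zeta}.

Char. 4

Character polarity is set by the outgroup: the derived state is whichever differs from the outgroup's state, so for Char. 4 the derived state is '-', and for the remaining characters it is '+'.
Char. 1: derived state '+' in Eta only — an autapomorphy, so it tells us nothing about relationships among taxa.
Char. 2 (derived state '+') is shared by Beta, Eta, Theta, and Zeta — a synapomorphy uniting that clade.
All ingroup taxa share the derived state '+' for Char. 3; it defines the ingroup but does not resolve relationships within it.
Only Eta and Zeta show the derived state '-' for Char. 4, supporting them as a clade.
Only Eta, Theta, and Zeta show the derived state '+' for Char. 5, supporting them as a clade.
Most parsimonious ingroup topology: ((Beta,((Eta,Zeta),Theta)),Delta).
The clade {Eta, Zeta} is supported by Char. 4: its derived state '-' occurs in exactly those taxa and in no other taxon (including the outgroup).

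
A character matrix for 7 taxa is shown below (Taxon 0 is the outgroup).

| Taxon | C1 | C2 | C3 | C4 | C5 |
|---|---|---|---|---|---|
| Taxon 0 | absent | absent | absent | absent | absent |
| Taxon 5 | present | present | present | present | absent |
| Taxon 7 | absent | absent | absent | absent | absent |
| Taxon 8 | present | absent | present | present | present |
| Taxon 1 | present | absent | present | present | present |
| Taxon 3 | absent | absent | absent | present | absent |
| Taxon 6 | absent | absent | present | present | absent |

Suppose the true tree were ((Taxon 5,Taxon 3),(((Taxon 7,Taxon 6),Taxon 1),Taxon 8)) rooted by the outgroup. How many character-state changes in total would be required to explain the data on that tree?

Map each character onto ((Taxon 5,Taxon 3),(((Taxon 7,Taxon 6),Taxon 1),Taxon 8)) (rooted by Taxon 0) and count the minimum state changes it requires (Fitch parsimony):
C1: 3; C2: 1; C3: 3; C4: 2; C5: 2.
Total tree length = 11.

11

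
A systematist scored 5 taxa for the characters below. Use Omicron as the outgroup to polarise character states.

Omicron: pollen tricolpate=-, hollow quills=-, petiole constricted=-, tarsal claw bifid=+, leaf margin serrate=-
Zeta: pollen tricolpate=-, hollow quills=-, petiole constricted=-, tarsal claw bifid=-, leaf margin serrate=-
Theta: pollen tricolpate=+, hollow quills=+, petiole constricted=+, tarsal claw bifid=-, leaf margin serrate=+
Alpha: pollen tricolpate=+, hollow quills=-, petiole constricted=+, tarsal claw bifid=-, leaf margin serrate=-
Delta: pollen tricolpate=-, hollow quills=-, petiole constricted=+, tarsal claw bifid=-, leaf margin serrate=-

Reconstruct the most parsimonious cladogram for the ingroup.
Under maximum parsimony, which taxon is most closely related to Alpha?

Theta

Character polarity is set by the outgroup: the derived state is whichever differs from the outgroup's state, so for tarsal claw bifid the derived state is '-', and for the remaining characters it is '+'.
Only Alpha and Theta show the derived state '+' for pollen tricolpate, supporting them as a clade.
hollow quills: derived state '+' in Theta only — an autapomorphy, so it tells us nothing about relationships among taxa.
Only Alpha, Delta, and Theta show the derived state '+' for petiole constricted, supporting them as a clade.
tarsal claw bifid (derived state '-') is shared by all ingroup taxa — unites the whole ingroup.
leaf margin serrate (derived state '+') is unique to Theta (autapomorphy; uninformative for grouping).
Most parsimonious ingroup topology: (Zeta,((Theta,Alpha),Delta)).
Alpha and Theta form a cherry on this tree, so they are sister taxa.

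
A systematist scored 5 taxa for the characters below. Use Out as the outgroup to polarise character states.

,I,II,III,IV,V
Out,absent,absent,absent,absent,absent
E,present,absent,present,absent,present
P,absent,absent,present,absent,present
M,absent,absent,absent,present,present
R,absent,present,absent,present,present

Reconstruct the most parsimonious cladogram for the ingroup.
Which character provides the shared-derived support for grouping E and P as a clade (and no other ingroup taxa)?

III

The outgroup has state 'absent' for every character, so 'present' is the derived state throughout.
I (derived state 'present') is unique to E (autapomorphy; uninformative for grouping).
II: derived state 'present' in R only — an autapomorphy, so it tells us nothing about relationships among taxa.
III (derived state 'present') is shared by E and P — a synapomorphy uniting that clade.
IV: derived state 'present' in M and R only — synapomorphy for {M, R}.
All ingroup taxa share the derived state 'present' for V; it defines the ingroup but does not resolve relationships within it.
Most parsimonious ingroup topology: ((E,P),(M,R)).
The clade {E, P} is supported by III: its derived state 'present' occurs in exactly those taxa and in no other taxon (including the outgroup).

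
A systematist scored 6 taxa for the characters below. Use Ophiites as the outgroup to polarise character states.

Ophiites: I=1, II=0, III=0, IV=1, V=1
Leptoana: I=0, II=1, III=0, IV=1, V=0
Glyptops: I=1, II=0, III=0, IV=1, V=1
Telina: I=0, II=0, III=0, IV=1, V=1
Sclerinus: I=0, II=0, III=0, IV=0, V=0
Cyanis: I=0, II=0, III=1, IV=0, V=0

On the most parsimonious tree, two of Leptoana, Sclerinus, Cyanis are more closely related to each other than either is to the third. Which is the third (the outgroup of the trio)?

Leptoana

Character polarity is set by the outgroup: the derived state is whichever differs from the outgroup's state, so for I, IV, V the derived state is '0', and for the remaining characters it is '1'.
I: derived state '0' in Cyanis, Leptoana, Sclerinus, and Telina only — synapomorphy for {Cyanis, Leptoana, Sclerinus, Telina}.
II (derived state '1') is unique to Leptoana (autapomorphy; uninformative for grouping).
III (derived state '1') is unique to Cyanis (autapomorphy; uninformative for grouping).
Only Cyanis and Sclerinus show the derived state '0' for IV, supporting them as a clade.
V (derived state '0') is shared by Cyanis, Leptoana, and Sclerinus — a synapomorphy uniting that clade.
Most parsimonious ingroup topology: (((Leptoana,(Sclerinus,Cyanis)),Telina),Glyptops).
Cyanis and Sclerinus share a more recent common ancestor with each other than either does with Leptoana, so Leptoana is the least closely related of the three.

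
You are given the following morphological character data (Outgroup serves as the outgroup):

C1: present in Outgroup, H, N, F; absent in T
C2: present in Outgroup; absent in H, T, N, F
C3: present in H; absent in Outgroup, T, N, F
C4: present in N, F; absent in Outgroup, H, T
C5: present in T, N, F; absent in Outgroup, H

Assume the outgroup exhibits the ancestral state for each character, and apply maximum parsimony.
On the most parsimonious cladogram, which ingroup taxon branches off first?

H

Character polarity is set by the outgroup: the derived state is whichever differs from the outgroup's state, so for C1, C2 the derived state is 'absent', and for the remaining characters it is 'present'.
C1: derived state 'absent' in T only — an autapomorphy, so it tells us nothing about relationships among taxa.
C2 (derived state 'absent') is shared by all ingroup taxa — unites the whole ingroup.
C3 (derived state 'present') is unique to H (autapomorphy; uninformative for grouping).
C4 (derived state 'present') is shared by F and N — a synapomorphy uniting that clade.
C5: derived state 'present' in F, N, and T only — synapomorphy for {F, N, T}.
Most parsimonious ingroup topology: (H,(T,(N,F))).
H is sister to the clade containing all other ingroup taxa, so it is the earliest-diverging (most basal) ingroup lineage.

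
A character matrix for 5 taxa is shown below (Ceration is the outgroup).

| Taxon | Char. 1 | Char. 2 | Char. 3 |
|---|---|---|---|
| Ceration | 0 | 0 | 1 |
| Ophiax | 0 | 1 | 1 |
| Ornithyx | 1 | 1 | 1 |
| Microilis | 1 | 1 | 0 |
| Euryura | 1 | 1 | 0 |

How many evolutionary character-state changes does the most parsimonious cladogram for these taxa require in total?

Character polarity is set by the outgroup: the derived state is whichever differs from the outgroup's state, so for Char. 3 the derived state is '0', and for the remaining characters it is '1'.
Char. 1 (derived state '1') is shared by Euryura, Microilis, and Ornithyx — a synapomorphy uniting that clade.
Char. 2 (derived state '1') is shared by all ingroup taxa — unites the whole ingroup.
Char. 3: derived state '0' in Euryura and Microilis only — synapomorphy for {Euryura, Microilis}.
Most parsimonious ingroup topology: (Ophiax,(Ornithyx,(Microilis,Euryura))).
Changes per character on this tree: Char. 1: 1; Char. 2: 1; Char. 3: 1.
Total = 3.

3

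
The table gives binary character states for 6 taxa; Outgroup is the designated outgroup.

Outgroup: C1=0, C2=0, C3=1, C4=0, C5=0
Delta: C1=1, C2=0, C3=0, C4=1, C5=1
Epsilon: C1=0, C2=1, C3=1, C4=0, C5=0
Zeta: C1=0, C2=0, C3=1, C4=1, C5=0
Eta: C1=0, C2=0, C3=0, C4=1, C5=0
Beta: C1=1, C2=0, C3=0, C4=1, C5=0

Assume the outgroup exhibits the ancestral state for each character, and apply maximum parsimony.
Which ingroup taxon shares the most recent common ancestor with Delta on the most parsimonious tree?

Beta

Character polarity is set by the outgroup: the derived state is whichever differs from the outgroup's state, so for C3 the derived state is '0', and for the remaining characters it is '1'.
C1: derived state '1' in Beta and Delta only — synapomorphy for {Beta, Delta}.
C2 (derived state '1') is unique to Epsilon (autapomorphy; uninformative for grouping).
C3: derived state '0' in Beta, Delta, and Eta only — synapomorphy for {Beta, Delta, Eta}.
Only Beta, Delta, Eta, and Zeta show the derived state '1' for C4, supporting them as a clade.
C5: derived state '1' in Delta only — an autapomorphy, so it tells us nothing about relationships among taxa.
Most parsimonious ingroup topology: ((((Delta,Beta),Eta),Zeta),Epsilon).
Delta and Beta form a cherry on this tree, so they are sister taxa.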